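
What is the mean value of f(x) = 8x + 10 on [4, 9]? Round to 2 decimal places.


Average value = 1/(b-a) * integral from a to b of f(x) dx
First compute the integral of 8x + 10:
F(x) = 4x^2 + 10x
F(9) = 4 * 81 + 10 * 9 = 414
F(4) = 4 * 16 + 10 * 4 = 104
Integral = 414 - 104 = 310
Average = 310 / (9 - 4) = 310 / 5
= 62 = 62.00

62.00


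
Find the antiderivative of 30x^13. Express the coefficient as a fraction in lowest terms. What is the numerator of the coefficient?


Apply the power rule for integration:
integral of ax^n dx = a/(n+1) * x^(n+1) + C
integral of 30x^13 dx
= 30/14 * x^14 + C
= 15/7 * x^14 + C
The coefficient in lowest terms is 15/7, and its numerator is 15

15


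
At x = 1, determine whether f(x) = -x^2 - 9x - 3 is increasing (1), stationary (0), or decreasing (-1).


Compute f'(x) to determine behavior:
f'(x) = -2x - 9
f'(1) = -2 * 1 - 9
= -2 - 9
= -11
Since f'(1) < 0, the function is decreasing (-1)

-1


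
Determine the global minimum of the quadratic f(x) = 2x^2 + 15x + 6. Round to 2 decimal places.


For a quadratic f(x) = ax^2 + bx + c with a > 0, the minimum is at the vertex.
Vertex x-coordinate: x = -b/(2a)
x = -(15) / (2 * 2)
x = -15/4
Substitute back to find the minimum value:
f(-15/4) = 2 * (-15/4)^2 + 15 * (-15/4) + 6
= 225/8 - 225/4 + 6
= -177/8 ≈ -22.13

-22.13


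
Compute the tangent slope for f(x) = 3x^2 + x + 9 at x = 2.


The slope of the tangent line equals f'(x) at the point.
f(x) = 3x^2 + x + 9
f'(x) = 6x + 1
At x = 2:
f'(2) = 6 * 2 + 1
= 12 + 1
= 13

13


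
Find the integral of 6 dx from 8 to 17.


The integral of a constant k over [a, b] equals k * (b - a).
integral from 8 to 17 of 6 dx
= 6 * (17 - 8)
= 6 * 9
= 54

54


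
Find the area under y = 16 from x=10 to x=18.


The area under a constant function y = 16 is a rectangle.
Width = 18 - 10 = 8
Height = 16
Area = width * height
= 8 * 16
= 128

128


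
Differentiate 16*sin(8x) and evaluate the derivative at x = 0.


Apply the chain rule to differentiate 16*sin(8x):
d/dx [16*sin(8x)]
= 16 * cos(8x) * d/dx(8x)
= 16 * 8 * cos(8x)
= 128 * cos(8x)
Evaluate at x = 0:
= 128 * cos(0)
= 128 * 1
= 128

128


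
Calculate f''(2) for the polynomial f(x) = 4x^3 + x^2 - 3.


First derivative:
f'(x) = 12x^2 + 2x
Second derivative:
f''(x) = 24x + 2
Substitute x = 2:
f''(2) = 24 * 2 + 2
= 48 + 2
= 50

50


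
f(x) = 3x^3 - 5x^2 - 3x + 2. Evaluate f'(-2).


Differentiate f(x) = 3x^3 - 5x^2 - 3x + 2 term by term:
f'(x) = 9x^2 - 10x - 3
Substitute x = -2:
f'(-2) = 9 * (-2)^2 - 10 * (-2) - 3
= 36 + 20 - 3
= 53

53


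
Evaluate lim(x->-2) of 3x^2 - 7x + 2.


Since polynomials are continuous, we use direct substitution.
lim(x->-2) of 3x^2 - 7x + 2
= 3 * (-2)^2 - 7 * (-2) + 2
= 12 + 14 + 2
= 28

28


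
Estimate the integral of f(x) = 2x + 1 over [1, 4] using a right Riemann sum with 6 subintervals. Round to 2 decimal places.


Right Riemann sum uses right endpoints of each subinterval.
Interval: [1, 4], n = 6
dx = (4 - 1) / 6 = 1/2
Right endpoints: [3/2, 2, 5/2, 3, 7/2, 4]
f values: [4, 5, 6, 7, 8, 9]
Sum = dx * (sum of f values)
= 1/2 * 39
= 39/2 = 19.50

19.50


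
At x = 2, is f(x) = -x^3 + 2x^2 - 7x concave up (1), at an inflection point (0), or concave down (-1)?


Concavity is determined by the sign of f''(x).
f(x) = -x^3 + 2x^2 - 7x
f'(x) = -3x^2 + 4x - 7
f''(x) = -6x + 4
f''(2) = -6 * 2 + 4
= -12 + 4
= -8
Since f''(2) < 0, the function is concave down (-1)

-1


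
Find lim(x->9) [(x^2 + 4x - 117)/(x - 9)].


Direct substitution gives 0/0, so we factor the numerator.
Factor: (x^2 + 4x - 117) = (x - 9)(x + 13)
Cancel the common factor (x - 9):
(x^2 + 4x - 117)/(x - 9) = (x + 13)
Now substitute x = 9:
= (9) - (-13) = 22

22


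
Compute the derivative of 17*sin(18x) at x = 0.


Apply the chain rule to differentiate 17*sin(18x):
d/dx [17*sin(18x)]
= 17 * cos(18x) * d/dx(18x)
= 17 * 18 * cos(18x)
= 306 * cos(18x)
Evaluate at x = 0:
= 306 * cos(0)
= 306 * 1
= 306

306


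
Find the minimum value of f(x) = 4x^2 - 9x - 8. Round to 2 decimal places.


For a quadratic f(x) = ax^2 + bx + c with a > 0, the minimum is at the vertex.
Vertex x-coordinate: x = -b/(2a)
x = -(-9) / (2 * 4)
x = 9/8
Substitute back to find the minimum value:
f(9/8) = 4 * (9/8)^2 - 9 * (9/8) - 8
= 81/16 - 81/8 - 8
= -209/16 ≈ -13.06

-13.06


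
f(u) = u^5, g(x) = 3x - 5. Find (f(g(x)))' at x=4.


Using the chain rule: (f(g(x)))' = f'(g(x)) * g'(x)
First, find g(4):
g(4) = 3 * 4 - 5 = 7
Next, f'(u) = 5u^4
And g'(x) = 3
So f'(g(4)) * g'(4)
= 5 * 7^4 * 3
= 5 * 2401 * 3
= 36015

36015


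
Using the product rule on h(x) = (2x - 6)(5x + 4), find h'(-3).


Let u(x) = 2x - 6 and v(x) = 5x + 4
u'(x) = 2
v'(x) = 5
Product rule: h'(x) = u'(x)*v(x) + u(x)*v'(x)
= 2 * (5x + 4) + (2x - 6) * 5
At x = -3:
u(-3) = 2 * (-3) - 6 = -12
v(-3) = 5 * (-3) + 4 = -11
h'(-3) = 2 * (-11) + (-12) * 5
= -22 - 60
= -82

-82


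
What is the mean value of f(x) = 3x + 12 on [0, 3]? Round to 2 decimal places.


Average value = 1/(b-a) * integral from a to b of f(x) dx
First compute the integral of 3x + 12:
F(x) = (3/2)x^2 + 12x
F(3) = 3/2 * 9 + 12 * 3 = 99/2
F(0) = 3/2 * 0 + 12 * 0 = 0
Integral = 99/2 - 0 = 99/2
Average = (99/2) / (3 - 0) = (99/2) / 3
= 33/2 = 16.50

16.50


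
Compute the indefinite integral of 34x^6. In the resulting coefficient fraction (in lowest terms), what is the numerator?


Apply the power rule for integration:
integral of ax^n dx = a/(n+1) * x^(n+1) + C
integral of 34x^6 dx
= 34/7 * x^7 + C
The coefficient in lowest terms is 34/7, and its numerator is 34

34


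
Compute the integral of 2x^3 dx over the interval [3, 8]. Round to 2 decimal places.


Find the antiderivative of 2x^3:
F(x) = 2/4 * x^4
Apply the Fundamental Theorem of Calculus:
F(8) - F(3)
= 2/4 * 8^4 - 2/4 * 3^4
= 2/4 * (4096 - 81)
= 2/4 * 4015
= 4015/2 = 2007.50

2007.50


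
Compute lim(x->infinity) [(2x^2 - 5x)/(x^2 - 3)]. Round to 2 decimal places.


For limits at infinity with equal-degree polynomials,
we compare leading coefficients.
Numerator leading term: 2x^2
Denominator leading term: x^2
Divide both by x^2:
lim = (2 - 5/x) / (1 - 3/x^2)
As x -> infinity, the 1/x and 1/x^2 terms vanish:
= 2/1 = 2 = 2.00

2.00


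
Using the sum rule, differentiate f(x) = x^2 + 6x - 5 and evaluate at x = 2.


Differentiate term by term using power and sum rules:
f(x) = x^2 + 6x - 5
f'(x) = 2x + 6
Substitute x = 2:
f'(2) = 2 * 2 + 6
= 4 + 6
= 10

10


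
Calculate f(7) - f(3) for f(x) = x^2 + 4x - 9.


Net change = f(b) - f(a)
f(x) = x^2 + 4x - 9
Compute f(7):
f(7) = 1 * 7^2 + 4 * 7 - 9
= 49 + 28 - 9
= 68
Compute f(3):
f(3) = 1 * 3^2 + 4 * 3 - 9
= 9 + 12 - 9
= 12
Net change = 68 - 12 = 56

56


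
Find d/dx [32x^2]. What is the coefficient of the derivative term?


We apply the power rule: d/dx [ax^n] = a*n * x^(n-1)
d/dx [32x^2]
= 32 * 2 * x^(2-1)
= 64x
The coefficient is 64

64


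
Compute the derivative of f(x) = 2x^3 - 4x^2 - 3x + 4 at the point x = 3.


Differentiate f(x) = 2x^3 - 4x^2 - 3x + 4 term by term:
f'(x) = 6x^2 - 8x - 3
Substitute x = 3:
f'(3) = 6 * 3^2 - 8 * 3 - 3
= 54 - 24 - 3
= 27

27


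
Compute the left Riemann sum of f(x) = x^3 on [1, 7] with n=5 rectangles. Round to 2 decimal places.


Left Riemann sum uses left endpoints of each subinterval.
Interval: [1, 7], n = 5
dx = (7 - 1) / 5 = 6/5
Left endpoints: [1, 11/5, 17/5, 23/5, 29/5]
f values: [1, 1331/125, 4913/125, 12167/125, 24389/125]
Sum = dx * (sum of f values)
= 6/5 * 1717/5
= 10302/25 = 412.08

412.08


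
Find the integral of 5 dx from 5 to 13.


The integral of a constant k over [a, b] equals k * (b - a).
integral from 5 to 13 of 5 dx
= 5 * (13 - 5)
= 5 * 8
= 40

40


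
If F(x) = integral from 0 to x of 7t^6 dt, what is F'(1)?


By the Fundamental Theorem of Calculus (Part 1):
If F(x) = integral from 0 to x of f(t) dt, then F'(x) = f(x)
Here f(t) = 7t^6
So F'(x) = 7x^6
Evaluate at x = 1:
F'(1) = 7 * 1^6
= 7 * 1
= 7

7


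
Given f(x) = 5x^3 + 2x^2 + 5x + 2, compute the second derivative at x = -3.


First derivative:
f'(x) = 15x^2 + 4x + 5
Second derivative:
f''(x) = 30x + 4
Substitute x = -3:
f''(-3) = 30 * (-3) + 4
= -90 + 4
= -86

-86


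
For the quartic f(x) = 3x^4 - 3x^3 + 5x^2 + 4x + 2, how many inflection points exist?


Inflection points occur where f''(x) = 0 and concavity changes.
f(x) = 3x^4 - 3x^3 + 5x^2 + 4x + 2
f'(x) = 12x^3 - 9x^2 + 10x + 4
f''(x) = 36x^2 - 18x + 10
This is a quadratic in x. Use the discriminant to count real roots.
Discriminant = (-18)^2 - 4 * 36 * 10
= 324 - 1440
= -1116
Since discriminant < 0, f''(x) = 0 has no real solutions.
Number of inflection points: 0

0


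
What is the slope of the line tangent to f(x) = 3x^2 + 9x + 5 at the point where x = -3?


The slope of the tangent line equals f'(x) at the point.
f(x) = 3x^2 + 9x + 5
f'(x) = 6x + 9
At x = -3:
f'(-3) = 6 * (-3) + 9
= -18 + 9
= -9

-9


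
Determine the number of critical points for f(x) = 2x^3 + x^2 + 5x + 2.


Find where f'(x) = 0:
f(x) = 2x^3 + x^2 + 5x + 2
f'(x) = 6x^2 + 2x + 5
This is a quadratic in x. Use the discriminant to count real roots.
Discriminant = (2)^2 - 4 * 6 * 5
= 4 - 120
= -116
Since discriminant < 0, f'(x) = 0 has no real solutions.
Number of critical points: 0

0


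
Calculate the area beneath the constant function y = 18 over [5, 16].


The area under a constant function y = 18 is a rectangle.
Width = 16 - 5 = 11
Height = 18
Area = width * height
= 11 * 18
= 198

198


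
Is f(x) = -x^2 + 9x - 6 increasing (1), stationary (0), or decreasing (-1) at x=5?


Compute f'(x) to determine behavior:
f'(x) = -2x + 9
f'(5) = -2 * 5 + 9
= -10 + 9
= -1
Since f'(5) < 0, the function is decreasing (-1)

-1


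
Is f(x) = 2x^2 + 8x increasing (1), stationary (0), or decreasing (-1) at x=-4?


Compute f'(x) to determine behavior:
f'(x) = 4x + 8
f'(-4) = 4 * (-4) + 8
= -16 + 8
= -8
Since f'(-4) < 0, the function is decreasing (-1)

-1


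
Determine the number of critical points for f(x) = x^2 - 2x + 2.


Find where f'(x) = 0:
f'(x) = 2x - 2
Set f'(x) = 0:
2x - 2 = 0
x = 2 / 2 = 1
This is a linear equation in x, so there is exactly one solution.
Number of critical points: 1

1


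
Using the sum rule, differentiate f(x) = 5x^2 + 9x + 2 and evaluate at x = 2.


Differentiate term by term using power and sum rules:
f(x) = 5x^2 + 9x + 2
f'(x) = 10x + 9
Substitute x = 2:
f'(2) = 10 * 2 + 9
= 20 + 9
= 29

29


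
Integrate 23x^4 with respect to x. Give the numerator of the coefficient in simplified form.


Apply the power rule for integration:
integral of ax^n dx = a/(n+1) * x^(n+1) + C
integral of 23x^4 dx
= 23/5 * x^5 + C
The coefficient in lowest terms is 23/5, and its numerator is 23

23


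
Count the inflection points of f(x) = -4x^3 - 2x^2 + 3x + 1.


Inflection points occur where f''(x) = 0 and concavity changes.
f(x) = -4x^3 - 2x^2 + 3x + 1
f'(x) = -12x^2 - 4x + 3
f''(x) = -24x - 4
Set f''(x) = 0:
-24x - 4 = 0
x = 4 / (-24) = -1/6
Since f''(x) is linear (degree 1), it changes sign at this point.
Therefore there is exactly 1 inflection point.

1


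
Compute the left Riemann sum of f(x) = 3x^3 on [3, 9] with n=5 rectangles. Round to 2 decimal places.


Left Riemann sum uses left endpoints of each subinterval.
Interval: [3, 9], n = 5
dx = (9 - 3) / 5 = 6/5
Left endpoints: [3, 21/5, 27/5, 33/5, 39/5]
f values: [81, 27783/125, 59049/125, 107811/125, 177957/125]
Sum = dx * (sum of f values)
= 6/5 * 15309/5
= 91854/25 = 3674.16

3674.16


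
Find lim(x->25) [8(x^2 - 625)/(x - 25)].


Direct substitution gives 0/0, so we factor the numerator.
Factor: 8(x^2 - 625) = 8 * (x - 25)(x + 25)
Cancel the common factor (x - 25):
8(x^2 - 625)/(x - 25) = 8 * (x + 25)
Now substitute x = 25:
= 8 * (25 + 25) = 400

400


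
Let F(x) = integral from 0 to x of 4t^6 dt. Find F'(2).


By the Fundamental Theorem of Calculus (Part 1):
If F(x) = integral from 0 to x of f(t) dt, then F'(x) = f(x)
Here f(t) = 4t^6
So F'(x) = 4x^6
Evaluate at x = 2:
F'(2) = 4 * 2^6
= 4 * 64
= 256

256


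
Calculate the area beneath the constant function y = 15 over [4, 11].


The area under a constant function y = 15 is a rectangle.
Width = 11 - 4 = 7
Height = 15
Area = width * height
= 7 * 15
= 105

105


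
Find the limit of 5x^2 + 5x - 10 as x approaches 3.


Since polynomials are continuous, we use direct substitution.
lim(x->3) of 5x^2 + 5x - 10
= 5 * 3^2 + 5 * 3 - 10
= 45 + 15 - 10
= 50

50


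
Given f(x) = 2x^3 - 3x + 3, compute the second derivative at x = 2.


First derivative:
f'(x) = 6x^2 - 3
Second derivative:
f''(x) = 12x
Substitute x = 2:
f''(2) = 12 * 2 + 0
= 24 + 0
= 24

24


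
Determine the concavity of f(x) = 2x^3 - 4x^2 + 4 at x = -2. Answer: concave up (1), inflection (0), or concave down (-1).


Concavity is determined by the sign of f''(x).
f(x) = 2x^3 - 4x^2 + 4
f'(x) = 6x^2 - 8x
f''(x) = 12x - 8
f''(-2) = 12 * (-2) - 8
= -24 - 8
= -32
Since f''(-2) < 0, the function is concave down (-1)

-1


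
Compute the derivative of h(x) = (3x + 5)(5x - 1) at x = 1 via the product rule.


Let u(x) = 3x + 5 and v(x) = 5x - 1
u'(x) = 3
v'(x) = 5
Product rule: h'(x) = u'(x)*v(x) + u(x)*v'(x)
= 3 * (5x - 1) + (3x + 5) * 5
At x = 1:
u(1) = 3 * 1 + 5 = 8
v(1) = 5 * 1 - 1 = 4
h'(1) = 3 * 4 + 8 * 5
= 12 + 40
= 52

52


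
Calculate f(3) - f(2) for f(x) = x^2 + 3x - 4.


Net change = f(b) - f(a)
f(x) = x^2 + 3x - 4
Compute f(3):
f(3) = 1 * 3^2 + 3 * 3 - 4
= 9 + 9 - 4
= 14
Compute f(2):
f(2) = 1 * 2^2 + 3 * 2 - 4
= 4 + 6 - 4
= 6
Net change = 14 - 6 = 8

8


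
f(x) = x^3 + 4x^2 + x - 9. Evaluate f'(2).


Differentiate f(x) = x^3 + 4x^2 + x - 9 term by term:
f'(x) = 3x^2 + 8x + 1
Substitute x = 2:
f'(2) = 3 * 2^2 + 8 * 2 + 1
= 12 + 16 + 1
= 29

29


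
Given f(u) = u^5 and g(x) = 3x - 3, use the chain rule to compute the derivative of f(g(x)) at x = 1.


Using the chain rule: (f(g(x)))' = f'(g(x)) * g'(x)
First, find g(1):
g(1) = 3 * 1 - 3 = 0
Next, f'(u) = 5u^4
And g'(x) = 3
So f'(g(1)) * g'(1)
= 5 * 0^4 * 3
= 5 * 0 * 3
= 0

0


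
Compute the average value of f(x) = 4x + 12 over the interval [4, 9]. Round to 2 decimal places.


Average value = 1/(b-a) * integral from a to b of f(x) dx
First compute the integral of 4x + 12:
F(x) = 2x^2 + 12x
F(9) = 2 * 81 + 12 * 9 = 270
F(4) = 2 * 16 + 12 * 4 = 80
Integral = 270 - 80 = 190
Average = 190 / (9 - 4) = 190 / 5
= 38 = 38.00

38.00


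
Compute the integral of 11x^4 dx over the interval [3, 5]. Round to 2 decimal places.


Find the antiderivative of 11x^4:
F(x) = 11/5 * x^5
Apply the Fundamental Theorem of Calculus:
F(5) - F(3)
= 11/5 * 5^5 - 11/5 * 3^5
= 11/5 * (3125 - 243)
= 11/5 * 2882
= 31702/5 = 6340.40

6340.40


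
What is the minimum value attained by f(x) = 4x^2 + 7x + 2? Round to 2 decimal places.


For a quadratic f(x) = ax^2 + bx + c with a > 0, the minimum is at the vertex.
Vertex x-coordinate: x = -b/(2a)
x = -(7) / (2 * 4)
x = -7/8
Substitute back to find the minimum value:
f(-7/8) = 4 * (-7/8)^2 + 7 * (-7/8) + 2
= 49/16 - 49/8 + 2
= -17/16 ≈ -1.06

-1.06


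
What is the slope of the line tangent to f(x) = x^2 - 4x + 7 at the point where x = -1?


The slope of the tangent line equals f'(x) at the point.
f(x) = x^2 - 4x + 7
f'(x) = 2x - 4
At x = -1:
f'(-1) = 2 * (-1) - 4
= -2 - 4
= -6

-6


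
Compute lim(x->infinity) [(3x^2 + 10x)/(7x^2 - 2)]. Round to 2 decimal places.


For limits at infinity with equal-degree polynomials,
we compare leading coefficients.
Numerator leading term: 3x^2
Denominator leading term: 7x^2
Divide both by x^2:
lim = (3 + 10/x) / (7 - 2/x^2)
As x -> infinity, the 1/x and 1/x^2 terms vanish:
= 3/7 ≈ 0.43

0.43


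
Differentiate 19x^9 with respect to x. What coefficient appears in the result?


We apply the power rule: d/dx [ax^n] = a*n * x^(n-1)
d/dx [19x^9]
= 19 * 9 * x^(9-1)
= 171x^8
The coefficient is 171

171


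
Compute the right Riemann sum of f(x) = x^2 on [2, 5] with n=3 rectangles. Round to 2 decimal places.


Right Riemann sum uses right endpoints of each subinterval.
Interval: [2, 5], n = 3
dx = (5 - 2) / 3 = 1
Right endpoints: [3, 4, 5]
f values: [9, 16, 25]
Sum = dx * (sum of f values)
= 1 * 50
= 50 = 50.00

50.00


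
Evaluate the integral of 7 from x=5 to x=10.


The integral of a constant k over [a, b] equals k * (b - a).
integral from 5 to 10 of 7 dx
= 7 * (10 - 5)
= 7 * 5
= 35

35


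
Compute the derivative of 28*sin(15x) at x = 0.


Apply the chain rule to differentiate 28*sin(15x):
d/dx [28*sin(15x)]
= 28 * cos(15x) * d/dx(15x)
= 28 * 15 * cos(15x)
= 420 * cos(15x)
Evaluate at x = 0:
= 420 * cos(0)
= 420 * 1
= 420

420


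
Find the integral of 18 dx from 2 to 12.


The integral of a constant k over [a, b] equals k * (b - a).
integral from 2 to 12 of 18 dx
= 18 * (12 - 2)
= 18 * 10
= 180

180


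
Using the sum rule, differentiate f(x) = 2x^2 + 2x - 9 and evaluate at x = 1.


Differentiate term by term using power and sum rules:
f(x) = 2x^2 + 2x - 9
f'(x) = 4x + 2
Substitute x = 1:
f'(1) = 4 * 1 + 2
= 4 + 2
= 6

6


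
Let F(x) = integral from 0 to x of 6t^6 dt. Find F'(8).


By the Fundamental Theorem of Calculus (Part 1):
If F(x) = integral from 0 to x of f(t) dt, then F'(x) = f(x)
Here f(t) = 6t^6
So F'(x) = 6x^6
Evaluate at x = 8:
F'(8) = 6 * 8^6
= 6 * 262144
= 1572864

1572864


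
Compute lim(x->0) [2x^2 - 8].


Since polynomials are continuous, we use direct substitution.
lim(x->0) of 2x^2 - 8
= 2 * 0^2 + 0 * 0 - 8
= 0 + 0 - 8
= -8

-8


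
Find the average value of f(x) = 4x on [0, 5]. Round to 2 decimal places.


Average value = 1/(b-a) * integral from a to b of f(x) dx
First compute the integral of 4x:
F(x) = 2x^2
F(5) = 2 * 25 + 0 * 5 = 50
F(0) = 2 * 0 + 0 * 0 = 0
Integral = 50 - 0 = 50
Average = 50 / (5 - 0) = 50 / 5
= 10 = 10.00

10.00


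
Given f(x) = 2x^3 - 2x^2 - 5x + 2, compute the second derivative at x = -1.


First derivative:
f'(x) = 6x^2 - 4x - 5
Second derivative:
f''(x) = 12x - 4
Substitute x = -1:
f''(-1) = 12 * (-1) - 4
= -12 - 4
= -16

-16


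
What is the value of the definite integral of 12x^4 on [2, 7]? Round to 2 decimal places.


Find the antiderivative of 12x^4:
F(x) = 12/5 * x^5
Apply the Fundamental Theorem of Calculus:
F(7) - F(2)
= 12/5 * 7^5 - 12/5 * 2^5
= 12/5 * (16807 - 32)
= 12/5 * 16775
= 40260 = 40260.00

40260.00


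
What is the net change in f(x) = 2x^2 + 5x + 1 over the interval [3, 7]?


Net change = f(b) - f(a)
f(x) = 2x^2 + 5x + 1
Compute f(7):
f(7) = 2 * 7^2 + 5 * 7 + 1
= 98 + 35 + 1
= 134
Compute f(3):
f(3) = 2 * 3^2 + 5 * 3 + 1
= 18 + 15 + 1
= 34
Net change = 134 - 34 = 100

100


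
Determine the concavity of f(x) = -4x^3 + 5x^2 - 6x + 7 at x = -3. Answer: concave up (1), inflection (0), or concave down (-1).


Concavity is determined by the sign of f''(x).
f(x) = -4x^3 + 5x^2 - 6x + 7
f'(x) = -12x^2 + 10x - 6
f''(x) = -24x + 10
f''(-3) = -24 * (-3) + 10
= 72 + 10
= 82
Since f''(-3) > 0, the function is concave up (1)

1


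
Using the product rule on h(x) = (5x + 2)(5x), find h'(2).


Let u(x) = 5x + 2 and v(x) = 5x
u'(x) = 5
v'(x) = 5
Product rule: h'(x) = u'(x)*v(x) + u(x)*v'(x)
= 5 * (5x) + (5x + 2) * 5
At x = 2:
u(2) = 5 * 2 + 2 = 12
v(2) = 5 * 2 + 0 = 10
h'(2) = 5 * 10 + 12 * 5
= 50 + 60
= 110

110


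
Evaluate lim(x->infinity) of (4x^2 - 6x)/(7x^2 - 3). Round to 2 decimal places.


For limits at infinity with equal-degree polynomials,
we compare leading coefficients.
Numerator leading term: 4x^2
Denominator leading term: 7x^2
Divide both by x^2:
lim = (4 - 6/x) / (7 - 3/x^2)
As x -> infinity, the 1/x and 1/x^2 terms vanish:
= 4/7 ≈ 0.57

0.57


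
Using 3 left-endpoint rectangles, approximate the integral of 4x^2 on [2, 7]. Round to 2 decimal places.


Left Riemann sum uses left endpoints of each subinterval.
Interval: [2, 7], n = 3
dx = (7 - 2) / 3 = 5/3
Left endpoints: [2, 11/3, 16/3]
f values: [16, 484/9, 1024/9]
Sum = dx * (sum of f values)
= 5/3 * 1652/9
= 8260/27 ≈ 305.93

305.93


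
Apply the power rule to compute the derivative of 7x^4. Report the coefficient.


We apply the power rule: d/dx [ax^n] = a*n * x^(n-1)
d/dx [7x^4]
= 7 * 4 * x^(4-1)
= 28x^3
The coefficient is 28

28


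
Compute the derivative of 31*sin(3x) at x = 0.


Apply the chain rule to differentiate 31*sin(3x):
d/dx [31*sin(3x)]
= 31 * cos(3x) * d/dx(3x)
= 31 * 3 * cos(3x)
= 93 * cos(3x)
Evaluate at x = 0:
= 93 * cos(0)
= 93 * 1
= 93

93


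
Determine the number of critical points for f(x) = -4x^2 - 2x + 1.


Find where f'(x) = 0:
f'(x) = -8x - 2
Set f'(x) = 0:
-8x - 2 = 0
x = 2 / (-8) = -1/4
This is a linear equation in x, so there is exactly one solution.
Number of critical points: 1

1


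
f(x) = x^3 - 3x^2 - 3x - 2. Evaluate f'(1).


Differentiate f(x) = x^3 - 3x^2 - 3x - 2 term by term:
f'(x) = 3x^2 - 6x - 3
Substitute x = 1:
f'(1) = 3 * 1^2 - 6 * 1 - 3
= 3 - 6 - 3
= -6

-6


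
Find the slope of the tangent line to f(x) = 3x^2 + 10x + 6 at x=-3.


The slope of the tangent line equals f'(x) at the point.
f(x) = 3x^2 + 10x + 6
f'(x) = 6x + 10
At x = -3:
f'(-3) = 6 * (-3) + 10
= -18 + 10
= -8

-8


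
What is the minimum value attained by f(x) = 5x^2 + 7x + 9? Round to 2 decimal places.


For a quadratic f(x) = ax^2 + bx + c with a > 0, the minimum is at the vertex.
Vertex x-coordinate: x = -b/(2a)
x = -(7) / (2 * 5)
x = -7/10
Substitute back to find the minimum value:
f(-7/10) = 5 * (-7/10)^2 + 7 * (-7/10) + 9
= 49/20 - 49/10 + 9
= 131/20 = 6.55

6.55


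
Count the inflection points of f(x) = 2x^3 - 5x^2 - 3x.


Inflection points occur where f''(x) = 0 and concavity changes.
f(x) = 2x^3 - 5x^2 - 3x
f'(x) = 6x^2 - 10x - 3
f''(x) = 12x - 10
Set f''(x) = 0:
12x - 10 = 0
x = 10 / 12 = 5/6
Since f''(x) is linear (degree 1), it changes sign at this point.
Therefore there is exactly 1 inflection point.

1


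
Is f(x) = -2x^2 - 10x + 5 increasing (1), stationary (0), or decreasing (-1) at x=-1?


Compute f'(x) to determine behavior:
f'(x) = -4x - 10
f'(-1) = -4 * (-1) - 10
= 4 - 10
= -6
Since f'(-1) < 0, the function is decreasing (-1)

-1


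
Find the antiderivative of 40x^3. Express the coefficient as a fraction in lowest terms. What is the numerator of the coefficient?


Apply the power rule for integration:
integral of ax^n dx = a/(n+1) * x^(n+1) + C
integral of 40x^3 dx
= 40/4 * x^4 + C
= 10 * x^4 + C
The coefficient in lowest terms is 10 = 10/1, so its numerator is 10

10


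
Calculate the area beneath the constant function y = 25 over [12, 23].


The area under a constant function y = 25 is a rectangle.
Width = 23 - 12 = 11
Height = 25
Area = width * height
= 11 * 25
= 275

275


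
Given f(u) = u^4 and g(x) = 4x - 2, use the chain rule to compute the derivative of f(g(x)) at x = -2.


Using the chain rule: (f(g(x)))' = f'(g(x)) * g'(x)
First, find g(-2):
g(-2) = 4 * (-2) - 2 = -10
Next, f'(u) = 4u^3
And g'(x) = 4
So f'(g(-2)) * g'(-2)
= 4 * (-10)^3 * 4
= 4 * (-1000) * 4
= -16000

-16000


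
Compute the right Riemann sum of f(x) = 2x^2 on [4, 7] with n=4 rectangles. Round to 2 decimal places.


Right Riemann sum uses right endpoints of each subinterval.
Interval: [4, 7], n = 4
dx = (7 - 4) / 4 = 3/4
Right endpoints: [19/4, 11/2, 25/4, 7]
f values: [361/8, 121/2, 625/8, 98]
Sum = dx * (sum of f values)
= 3/4 * 1127/4
= 3381/16 ≈ 211.31

211.31


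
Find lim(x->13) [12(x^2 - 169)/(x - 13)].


Direct substitution gives 0/0, so we factor the numerator.
Factor: 12(x^2 - 169) = 12 * (x - 13)(x + 13)
Cancel the common factor (x - 13):
12(x^2 - 169)/(x - 13) = 12 * (x + 13)
Now substitute x = 13:
= 12 * (13 + 13) = 312

312


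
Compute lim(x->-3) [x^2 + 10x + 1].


Since polynomials are continuous, we use direct substitution.
lim(x->-3) of x^2 + 10x + 1
= 1 * (-3)^2 + 10 * (-3) + 1
= 9 - 30 + 1
= -20

-20


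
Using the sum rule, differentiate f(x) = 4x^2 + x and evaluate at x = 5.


Differentiate term by term using power and sum rules:
f(x) = 4x^2 + x
f'(x) = 8x + 1
Substitute x = 5:
f'(5) = 8 * 5 + 1
= 40 + 1
= 41

41


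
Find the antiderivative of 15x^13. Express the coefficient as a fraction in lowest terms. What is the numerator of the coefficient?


Apply the power rule for integration:
integral of ax^n dx = a/(n+1) * x^(n+1) + C
integral of 15x^13 dx
= 15/14 * x^14 + C
The coefficient in lowest terms is 15/14, and its numerator is 15

15


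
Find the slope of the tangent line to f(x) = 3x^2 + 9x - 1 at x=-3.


The slope of the tangent line equals f'(x) at the point.
f(x) = 3x^2 + 9x - 1
f'(x) = 6x + 9
At x = -3:
f'(-3) = 6 * (-3) + 9
= -18 + 9
= -9

-9


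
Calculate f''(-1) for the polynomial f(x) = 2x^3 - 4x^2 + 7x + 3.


First derivative:
f'(x) = 6x^2 - 8x + 7
Second derivative:
f''(x) = 12x - 8
Substitute x = -1:
f''(-1) = 12 * (-1) - 8
= -12 - 8
= -20

-20


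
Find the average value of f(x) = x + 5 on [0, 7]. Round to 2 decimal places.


Average value = 1/(b-a) * integral from a to b of f(x) dx
First compute the integral of x + 5:
F(x) = (1/2)x^2 + 5x
F(7) = 1/2 * 49 + 5 * 7 = 119/2
F(0) = 1/2 * 0 + 5 * 0 = 0
Integral = 119/2 - 0 = 119/2
Average = (119/2) / (7 - 0) = (119/2) / 7
= 17/2 = 8.50

8.50


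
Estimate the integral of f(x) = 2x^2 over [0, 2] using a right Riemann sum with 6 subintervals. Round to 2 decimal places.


Right Riemann sum uses right endpoints of each subinterval.
Interval: [0, 2], n = 6
dx = (2 - 0) / 6 = 1/3
Right endpoints: [1/3, 2/3, 1, 4/3, 5/3, 2]
f values: [2/9, 8/9, 2, 32/9, 50/9, 8]
Sum = dx * (sum of f values)
= 1/3 * 182/9
= 182/27 ≈ 6.74

6.74


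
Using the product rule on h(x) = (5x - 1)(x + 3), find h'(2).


Let u(x) = 5x - 1 and v(x) = x + 3
u'(x) = 5
v'(x) = 1
Product rule: h'(x) = u'(x)*v(x) + u(x)*v'(x)
= 5 * (x + 3) + (5x - 1) * 1
At x = 2:
u(2) = 5 * 2 - 1 = 9
v(2) = 1 * 2 + 3 = 5
h'(2) = 5 * 5 + 9 * 1
= 25 + 9
= 34

34


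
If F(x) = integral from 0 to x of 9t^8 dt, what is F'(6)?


By the Fundamental Theorem of Calculus (Part 1):
If F(x) = integral from 0 to x of f(t) dt, then F'(x) = f(x)
Here f(t) = 9t^8
So F'(x) = 9x^8
Evaluate at x = 6:
F'(6) = 9 * 6^8
= 9 * 1679616
= 15116544

15116544


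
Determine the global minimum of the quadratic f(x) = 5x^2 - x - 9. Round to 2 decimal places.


For a quadratic f(x) = ax^2 + bx + c with a > 0, the minimum is at the vertex.
Vertex x-coordinate: x = -b/(2a)
x = -(-1) / (2 * 5)
x = 1/10
Substitute back to find the minimum value:
f(1/10) = 5 * (1/10)^2 - 1 * (1/10) - 9
= 1/20 - 1/10 - 9
= -181/20 = -9.05

-9.05


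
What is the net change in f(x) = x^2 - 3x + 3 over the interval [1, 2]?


Net change = f(b) - f(a)
f(x) = x^2 - 3x + 3
Compute f(2):
f(2) = 1 * 2^2 - 3 * 2 + 3
= 4 - 6 + 3
= 1
Compute f(1):
f(1) = 1 * 1^2 - 3 * 1 + 3
= 1 - 3 + 3
= 1
Net change = 1 - 1 = 0

0


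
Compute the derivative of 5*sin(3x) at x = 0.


Apply the chain rule to differentiate 5*sin(3x):
d/dx [5*sin(3x)]
= 5 * cos(3x) * d/dx(3x)
= 5 * 3 * cos(3x)
= 15 * cos(3x)
Evaluate at x = 0:
= 15 * cos(0)
= 15 * 1
= 15

15


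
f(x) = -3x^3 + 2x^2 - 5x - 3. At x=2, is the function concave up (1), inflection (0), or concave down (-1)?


Concavity is determined by the sign of f''(x).
f(x) = -3x^3 + 2x^2 - 5x - 3
f'(x) = -9x^2 + 4x - 5
f''(x) = -18x + 4
f''(2) = -18 * 2 + 4
= -36 + 4
= -32
Since f''(2) < 0, the function is concave down (-1)

-1


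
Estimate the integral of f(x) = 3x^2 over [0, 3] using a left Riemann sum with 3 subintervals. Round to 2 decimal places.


Left Riemann sum uses left endpoints of each subinterval.
Interval: [0, 3], n = 3
dx = (3 - 0) / 3 = 1
Left endpoints: [0, 1, 2]
f values: [0, 3, 12]
Sum = dx * (sum of f values)
= 1 * 15
= 15 = 15.00

15.00


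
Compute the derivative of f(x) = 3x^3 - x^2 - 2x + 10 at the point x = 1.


Differentiate f(x) = 3x^3 - x^2 - 2x + 10 term by term:
f'(x) = 9x^2 - 2x - 2
Substitute x = 1:
f'(1) = 9 * 1^2 - 2 * 1 - 2
= 9 - 2 - 2
= 5

5


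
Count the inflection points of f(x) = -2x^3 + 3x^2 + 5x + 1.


Inflection points occur where f''(x) = 0 and concavity changes.
f(x) = -2x^3 + 3x^2 + 5x + 1
f'(x) = -6x^2 + 6x + 5
f''(x) = -12x + 6
Set f''(x) = 0:
-12x + 6 = 0
x = -6 / (-12) = 1/2
Since f''(x) is linear (degree 1), it changes sign at this point.
Therefore there is exactly 1 inflection point.

1


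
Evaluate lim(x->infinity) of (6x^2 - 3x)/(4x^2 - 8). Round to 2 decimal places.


For limits at infinity with equal-degree polynomials,
we compare leading coefficients.
Numerator leading term: 6x^2
Denominator leading term: 4x^2
Divide both by x^2:
lim = (6 - 3/x) / (4 - 8/x^2)
As x -> infinity, the 1/x and 1/x^2 terms vanish:
= 6/4 = 3/2 = 1.50

1.50


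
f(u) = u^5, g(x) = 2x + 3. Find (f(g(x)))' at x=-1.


Using the chain rule: (f(g(x)))' = f'(g(x)) * g'(x)
First, find g(-1):
g(-1) = 2 * (-1) + 3 = 1
Next, f'(u) = 5u^4
And g'(x) = 2
So f'(g(-1)) * g'(-1)
= 5 * 1^4 * 2
= 5 * 1 * 2
= 10

10


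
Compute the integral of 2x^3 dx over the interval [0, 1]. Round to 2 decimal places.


Find the antiderivative of 2x^3:
F(x) = 2/4 * x^4
Apply the Fundamental Theorem of Calculus:
F(1) - F(0)
= 2/4 * 1^4 - 2/4 * 0^4
= 2/4 * (1 - 0)
= 2/4 * 1
= 1/2 = 0.50

0.50


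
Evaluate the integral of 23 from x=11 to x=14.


The integral of a constant k over [a, b] equals k * (b - a).
integral from 11 to 14 of 23 dx
= 23 * (14 - 11)
= 23 * 3
= 69

69


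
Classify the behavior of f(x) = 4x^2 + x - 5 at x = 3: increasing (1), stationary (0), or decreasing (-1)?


Compute f'(x) to determine behavior:
f'(x) = 8x + 1
f'(3) = 8 * 3 + 1
= 24 + 1
= 25
Since f'(3) > 0, the function is increasing (1)

1


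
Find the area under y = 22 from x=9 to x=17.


The area under a constant function y = 22 is a rectangle.
Width = 17 - 9 = 8
Height = 22
Area = width * height
= 8 * 22
= 176

176


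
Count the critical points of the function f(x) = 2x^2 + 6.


Find where f'(x) = 0:
f'(x) = 4x
Set f'(x) = 0:
4x = 0
x = 0 / 4 = 0
This is a linear equation in x, so there is exactly one solution.
Number of critical points: 1

1


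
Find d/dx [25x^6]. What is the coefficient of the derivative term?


We apply the power rule: d/dx [ax^n] = a*n * x^(n-1)
d/dx [25x^6]
= 25 * 6 * x^(6-1)
= 150x^5
The coefficient is 150

150


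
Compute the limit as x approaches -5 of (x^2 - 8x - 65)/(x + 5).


Direct substitution gives 0/0, so we factor the numerator.
Factor: (x^2 - 8x - 65) = (x + 5)(x - 13)
Cancel the common factor (x + 5):
(x^2 - 8x - 65)/(x + 5) = (x - 13)
Now substitute x = -5:
= (-5) - (13) = -18

-18


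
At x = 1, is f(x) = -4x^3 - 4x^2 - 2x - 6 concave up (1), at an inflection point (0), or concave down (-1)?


Concavity is determined by the sign of f''(x).
f(x) = -4x^3 - 4x^2 - 2x - 6
f'(x) = -12x^2 - 8x - 2
f''(x) = -24x - 8
f''(1) = -24 * 1 - 8
= -24 - 8
= -32
Since f''(1) < 0, the function is concave down (-1)

-1


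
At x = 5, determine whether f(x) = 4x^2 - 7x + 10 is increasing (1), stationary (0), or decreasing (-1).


Compute f'(x) to determine behavior:
f'(x) = 8x - 7
f'(5) = 8 * 5 - 7
= 40 - 7
= 33
Since f'(5) > 0, the function is increasing (1)

1


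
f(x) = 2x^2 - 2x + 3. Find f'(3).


Differentiate term by term using power and sum rules:
f(x) = 2x^2 - 2x + 3
f'(x) = 4x - 2
Substitute x = 3:
f'(3) = 4 * 3 - 2
= 12 - 2
= 10

10


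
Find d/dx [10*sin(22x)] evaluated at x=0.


Apply the chain rule to differentiate 10*sin(22x):
d/dx [10*sin(22x)]
= 10 * cos(22x) * d/dx(22x)
= 10 * 22 * cos(22x)
= 220 * cos(22x)
Evaluate at x = 0:
= 220 * cos(0)
= 220 * 1
= 220

220


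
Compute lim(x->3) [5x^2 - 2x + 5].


Since polynomials are continuous, we use direct substitution.
lim(x->3) of 5x^2 - 2x + 5
= 5 * 3^2 - 2 * 3 + 5
= 45 - 6 + 5
= 44

44


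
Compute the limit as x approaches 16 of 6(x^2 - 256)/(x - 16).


Direct substitution gives 0/0, so we factor the numerator.
Factor: 6(x^2 - 256) = 6 * (x - 16)(x + 16)
Cancel the common factor (x - 16):
6(x^2 - 256)/(x - 16) = 6 * (x + 16)
Now substitute x = 16:
= 6 * (16 + 16) = 192

192


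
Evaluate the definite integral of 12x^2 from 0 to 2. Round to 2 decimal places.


Find the antiderivative of 12x^2:
F(x) = 12/3 * x^3
Apply the Fundamental Theorem of Calculus:
F(2) - F(0)
= 12/3 * 2^3 - 12/3 * 0^3
= 12/3 * (8 - 0)
= 12/3 * 8
= 32 = 32.00

32.00


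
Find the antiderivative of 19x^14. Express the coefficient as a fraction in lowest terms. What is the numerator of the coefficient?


Apply the power rule for integration:
integral of ax^n dx = a/(n+1) * x^(n+1) + C
integral of 19x^14 dx
= 19/15 * x^15 + C
The coefficient in lowest terms is 19/15, and its numerator is 19

19


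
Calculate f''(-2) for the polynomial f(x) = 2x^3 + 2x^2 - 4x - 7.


First derivative:
f'(x) = 6x^2 + 4x - 4
Second derivative:
f''(x) = 12x + 4
Substitute x = -2:
f''(-2) = 12 * (-2) + 4
= -24 + 4
= -20

-20


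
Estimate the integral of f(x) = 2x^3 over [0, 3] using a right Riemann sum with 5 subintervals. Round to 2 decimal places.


Right Riemann sum uses right endpoints of each subinterval.
Interval: [0, 3], n = 5
dx = (3 - 0) / 5 = 3/5
Right endpoints: [3/5, 6/5, 9/5, 12/5, 3]
f values: [54/125, 432/125, 1458/125, 3456/125, 54]
Sum = dx * (sum of f values)
= 3/5 * 486/5
= 1458/25 = 58.32

58.32


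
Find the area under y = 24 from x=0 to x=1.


The area under a constant function y = 24 is a rectangle.
Width = 1 - 0 = 1
Height = 24
Area = width * height
= 1 * 24
= 24

24


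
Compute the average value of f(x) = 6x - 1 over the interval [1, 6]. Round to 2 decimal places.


Average value = 1/(b-a) * integral from a to b of f(x) dx
First compute the integral of 6x - 1:
F(x) = 3x^2 - x
F(6) = 3 * 36 - 1 * 6 = 102
F(1) = 3 * 1 - 1 * 1 = 2
Integral = 102 - 2 = 100
Average = 100 / (6 - 1) = 100 / 5
= 20 = 20.00

20.00


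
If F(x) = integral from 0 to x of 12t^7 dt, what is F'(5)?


By the Fundamental Theorem of Calculus (Part 1):
If F(x) = integral from 0 to x of f(t) dt, then F'(x) = f(x)
Here f(t) = 12t^7
So F'(x) = 12x^7
Evaluate at x = 5:
F'(5) = 12 * 5^7
= 12 * 78125
= 937500

937500


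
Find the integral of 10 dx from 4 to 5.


The integral of a constant k over [a, b] equals k * (b - a).
integral from 4 to 5 of 10 dx
= 10 * (5 - 4)
= 10 * 1
= 10

10


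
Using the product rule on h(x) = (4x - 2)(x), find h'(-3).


Let u(x) = 4x - 2 and v(x) = x
u'(x) = 4
v'(x) = 1
Product rule: h'(x) = u'(x)*v(x) + u(x)*v'(x)
= 4 * (x) + (4x - 2) * 1
At x = -3:
u(-3) = 4 * (-3) - 2 = -14
v(-3) = 1 * (-3) + 0 = -3
h'(-3) = 4 * (-3) + (-14) * 1
= -12 - 14
= -26

-26


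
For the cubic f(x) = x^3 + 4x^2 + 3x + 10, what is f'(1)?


Differentiate f(x) = x^3 + 4x^2 + 3x + 10 term by term:
f'(x) = 3x^2 + 8x + 3
Substitute x = 1:
f'(1) = 3 * 1^2 + 8 * 1 + 3
= 3 + 8 + 3
= 14

14


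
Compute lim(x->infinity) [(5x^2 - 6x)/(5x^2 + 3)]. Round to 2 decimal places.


For limits at infinity with equal-degree polynomials,
we compare leading coefficients.
Numerator leading term: 5x^2
Denominator leading term: 5x^2
Divide both by x^2:
lim = (5 - 6/x) / (5 + 3/x^2)
As x -> infinity, the 1/x and 1/x^2 terms vanish:
= 5/5 = 1 = 1.00

1.00


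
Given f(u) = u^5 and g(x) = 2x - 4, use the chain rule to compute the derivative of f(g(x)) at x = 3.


Using the chain rule: (f(g(x)))' = f'(g(x)) * g'(x)
First, find g(3):
g(3) = 2 * 3 - 4 = 2
Next, f'(u) = 5u^4
And g'(x) = 2
So f'(g(3)) * g'(3)
= 5 * 2^4 * 2
= 5 * 16 * 2
= 160

160


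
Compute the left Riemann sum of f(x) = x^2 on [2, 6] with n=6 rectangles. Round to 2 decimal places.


Left Riemann sum uses left endpoints of each subinterval.
Interval: [2, 6], n = 6
dx = (6 - 2) / 6 = 2/3
Left endpoints: [2, 8/3, 10/3, 4, 14/3, 16/3]
f values: [4, 64/9, 100/9, 16, 196/9, 256/9]
Sum = dx * (sum of f values)
= 2/3 * 796/9
= 1592/27 ≈ 58.96

58.96


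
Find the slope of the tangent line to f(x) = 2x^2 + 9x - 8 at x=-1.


The slope of the tangent line equals f'(x) at the point.
f(x) = 2x^2 + 9x - 8
f'(x) = 4x + 9
At x = -1:
f'(-1) = 4 * (-1) + 9
= -4 + 9
= 5

5


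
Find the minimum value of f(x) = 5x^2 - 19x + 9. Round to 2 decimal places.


For a quadratic f(x) = ax^2 + bx + c with a > 0, the minimum is at the vertex.
Vertex x-coordinate: x = -b/(2a)
x = -(-19) / (2 * 5)
x = 19/10
Substitute back to find the minimum value:
f(19/10) = 5 * (19/10)^2 - 19 * (19/10) + 9
= 361/20 - 361/10 + 9
= -181/20 = -9.05

-9.05


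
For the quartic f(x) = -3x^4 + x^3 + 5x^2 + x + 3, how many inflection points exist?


Inflection points occur where f''(x) = 0 and concavity changes.
f(x) = -3x^4 + x^3 + 5x^2 + x + 3
f'(x) = -12x^3 + 3x^2 + 10x + 1
f''(x) = -36x^2 + 6x + 10
This is a quadratic in x. Use the discriminant to count real roots.
Discriminant = (6)^2 - 4 * (-36) * 10
= 36 - (-1440)
= 1476
Since discriminant > 0, f''(x) = 0 has 2 distinct real solutions.
A quadratic with two distinct real roots changes sign at each root, so concavity changes at both.
Number of inflection points: 2

2


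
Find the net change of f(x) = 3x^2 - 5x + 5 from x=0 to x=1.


Net change = f(b) - f(a)
f(x) = 3x^2 - 5x + 5
Compute f(1):
f(1) = 3 * 1^2 - 5 * 1 + 5
= 3 - 5 + 5
= 3
Compute f(0):
f(0) = 3 * 0^2 - 5 * 0 + 5
= 0 + 0 + 5
= 5
Net change = 3 - 5 = -2

-2


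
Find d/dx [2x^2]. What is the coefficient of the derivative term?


We apply the power rule: d/dx [ax^n] = a*n * x^(n-1)
d/dx [2x^2]
= 2 * 2 * x^(2-1)
= 4x
The coefficient is 4

4


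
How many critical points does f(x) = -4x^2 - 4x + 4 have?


Find where f'(x) = 0:
f'(x) = -8x - 4
Set f'(x) = 0:
-8x - 4 = 0
x = 4 / (-8) = -1/2
This is a linear equation in x, so there is exactly one solution.
Number of critical points: 1

1


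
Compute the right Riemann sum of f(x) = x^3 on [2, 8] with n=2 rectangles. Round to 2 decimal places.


Right Riemann sum uses right endpoints of each subinterval.
Interval: [2, 8], n = 2
dx = (8 - 2) / 2 = 3
Right endpoints: [5, 8]
f values: [125, 512]
Sum = dx * (sum of f values)
= 3 * 637
= 1911 = 1911.00

1911.00


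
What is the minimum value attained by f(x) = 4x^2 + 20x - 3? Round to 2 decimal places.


For a quadratic f(x) = ax^2 + bx + c with a > 0, the minimum is at the vertex.
Vertex x-coordinate: x = -b/(2a)
x = -(20) / (2 * 4)
x = -20/8 = -5/2
Substitute back to find the minimum value:
f(-5/2) = 4 * (-5/2)^2 + 20 * (-5/2) - 3
= 25 - 50 - 3
= -28 = -28.00

-28.00


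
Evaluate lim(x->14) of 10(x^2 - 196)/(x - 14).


Direct substitution gives 0/0, so we factor the numerator.
Factor: 10(x^2 - 196) = 10 * (x - 14)(x + 14)
Cancel the common factor (x - 14):
10(x^2 - 196)/(x - 14) = 10 * (x + 14)
Now substitute x = 14:
= 10 * (14 + 14) = 280

280


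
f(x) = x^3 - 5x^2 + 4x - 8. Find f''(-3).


First derivative:
f'(x) = 3x^2 - 10x + 4
Second derivative:
f''(x) = 6x - 10
Substitute x = -3:
f''(-3) = 6 * (-3) - 10
= -18 - 10
= -28

-28


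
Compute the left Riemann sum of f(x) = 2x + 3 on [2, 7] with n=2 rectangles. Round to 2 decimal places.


Left Riemann sum uses left endpoints of each subinterval.
Interval: [2, 7], n = 2
dx = (7 - 2) / 2 = 5/2
Left endpoints: [2, 9/2]
f values: [7, 12]
Sum = dx * (sum of f values)
= 5/2 * 19
= 95/2 = 47.50

47.50


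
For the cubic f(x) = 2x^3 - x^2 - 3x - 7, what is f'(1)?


Differentiate f(x) = 2x^3 - x^2 - 3x - 7 term by term:
f'(x) = 6x^2 - 2x - 3
Substitute x = 1:
f'(1) = 6 * 1^2 - 2 * 1 - 3
= 6 - 2 - 3
= 1

1


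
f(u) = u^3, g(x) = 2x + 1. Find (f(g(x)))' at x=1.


Using the chain rule: (f(g(x)))' = f'(g(x)) * g'(x)
First, find g(1):
g(1) = 2 * 1 + 1 = 3
Next, f'(u) = 3u^2
And g'(x) = 2
So f'(g(1)) * g'(1)
= 3 * 3^2 * 2
= 3 * 9 * 2
= 54

54


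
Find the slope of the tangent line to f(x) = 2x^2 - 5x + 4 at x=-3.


The slope of the tangent line equals f'(x) at the point.
f(x) = 2x^2 - 5x + 4
f'(x) = 4x - 5
At x = -3:
f'(-3) = 4 * (-3) - 5
= -12 - 5
= -17

-17
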